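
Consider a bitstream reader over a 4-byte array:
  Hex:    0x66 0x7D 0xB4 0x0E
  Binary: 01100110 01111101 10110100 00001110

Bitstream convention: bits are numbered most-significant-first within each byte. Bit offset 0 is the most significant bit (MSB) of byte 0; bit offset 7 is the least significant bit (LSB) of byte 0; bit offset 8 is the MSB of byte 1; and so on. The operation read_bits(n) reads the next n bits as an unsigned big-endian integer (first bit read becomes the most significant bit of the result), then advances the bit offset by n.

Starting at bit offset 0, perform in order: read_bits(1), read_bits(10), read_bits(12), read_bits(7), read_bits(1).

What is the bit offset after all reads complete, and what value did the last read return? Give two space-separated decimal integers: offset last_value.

Read 1: bits[0:1] width=1 -> value=0 (bin 0); offset now 1 = byte 0 bit 1; 31 bits remain
Read 2: bits[1:11] width=10 -> value=819 (bin 1100110011); offset now 11 = byte 1 bit 3; 21 bits remain
Read 3: bits[11:23] width=12 -> value=3802 (bin 111011011010); offset now 23 = byte 2 bit 7; 9 bits remain
Read 4: bits[23:30] width=7 -> value=3 (bin 0000011); offset now 30 = byte 3 bit 6; 2 bits remain
Read 5: bits[30:31] width=1 -> value=1 (bin 1); offset now 31 = byte 3 bit 7; 1 bits remain

Answer: 31 1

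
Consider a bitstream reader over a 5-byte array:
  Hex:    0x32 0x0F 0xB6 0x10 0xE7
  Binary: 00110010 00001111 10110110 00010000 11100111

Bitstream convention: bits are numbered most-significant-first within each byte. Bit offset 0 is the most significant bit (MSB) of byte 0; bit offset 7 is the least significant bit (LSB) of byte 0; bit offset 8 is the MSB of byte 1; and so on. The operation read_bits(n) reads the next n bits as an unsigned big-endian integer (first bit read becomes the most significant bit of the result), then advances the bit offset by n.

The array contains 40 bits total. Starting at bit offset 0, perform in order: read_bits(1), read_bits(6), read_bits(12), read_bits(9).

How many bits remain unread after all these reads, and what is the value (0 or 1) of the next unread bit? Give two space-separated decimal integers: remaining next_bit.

Read 1: bits[0:1] width=1 -> value=0 (bin 0); offset now 1 = byte 0 bit 1; 39 bits remain
Read 2: bits[1:7] width=6 -> value=25 (bin 011001); offset now 7 = byte 0 bit 7; 33 bits remain
Read 3: bits[7:19] width=12 -> value=125 (bin 000001111101); offset now 19 = byte 2 bit 3; 21 bits remain
Read 4: bits[19:28] width=9 -> value=353 (bin 101100001); offset now 28 = byte 3 bit 4; 12 bits remain

Answer: 12 0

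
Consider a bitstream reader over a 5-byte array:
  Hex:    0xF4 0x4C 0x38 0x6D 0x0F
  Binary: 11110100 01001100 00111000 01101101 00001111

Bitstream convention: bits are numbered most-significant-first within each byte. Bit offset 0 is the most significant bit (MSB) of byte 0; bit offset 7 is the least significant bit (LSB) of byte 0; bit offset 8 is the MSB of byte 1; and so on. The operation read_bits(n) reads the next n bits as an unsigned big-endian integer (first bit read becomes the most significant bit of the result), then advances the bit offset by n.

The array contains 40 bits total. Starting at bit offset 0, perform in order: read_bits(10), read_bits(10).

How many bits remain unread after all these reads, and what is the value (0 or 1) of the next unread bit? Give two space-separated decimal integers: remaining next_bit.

Answer: 20 1

Derivation:
Read 1: bits[0:10] width=10 -> value=977 (bin 1111010001); offset now 10 = byte 1 bit 2; 30 bits remain
Read 2: bits[10:20] width=10 -> value=195 (bin 0011000011); offset now 20 = byte 2 bit 4; 20 bits remain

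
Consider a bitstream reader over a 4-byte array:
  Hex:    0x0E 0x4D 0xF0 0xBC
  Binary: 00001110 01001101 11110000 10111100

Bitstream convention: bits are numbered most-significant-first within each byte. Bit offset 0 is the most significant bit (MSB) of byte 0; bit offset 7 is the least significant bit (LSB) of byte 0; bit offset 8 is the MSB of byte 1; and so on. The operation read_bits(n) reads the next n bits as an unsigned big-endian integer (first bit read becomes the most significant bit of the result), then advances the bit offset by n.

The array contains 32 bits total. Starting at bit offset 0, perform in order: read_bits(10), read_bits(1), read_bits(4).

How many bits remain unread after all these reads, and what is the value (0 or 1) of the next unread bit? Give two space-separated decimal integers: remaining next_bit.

Answer: 17 1

Derivation:
Read 1: bits[0:10] width=10 -> value=57 (bin 0000111001); offset now 10 = byte 1 bit 2; 22 bits remain
Read 2: bits[10:11] width=1 -> value=0 (bin 0); offset now 11 = byte 1 bit 3; 21 bits remain
Read 3: bits[11:15] width=4 -> value=6 (bin 0110); offset now 15 = byte 1 bit 7; 17 bits remain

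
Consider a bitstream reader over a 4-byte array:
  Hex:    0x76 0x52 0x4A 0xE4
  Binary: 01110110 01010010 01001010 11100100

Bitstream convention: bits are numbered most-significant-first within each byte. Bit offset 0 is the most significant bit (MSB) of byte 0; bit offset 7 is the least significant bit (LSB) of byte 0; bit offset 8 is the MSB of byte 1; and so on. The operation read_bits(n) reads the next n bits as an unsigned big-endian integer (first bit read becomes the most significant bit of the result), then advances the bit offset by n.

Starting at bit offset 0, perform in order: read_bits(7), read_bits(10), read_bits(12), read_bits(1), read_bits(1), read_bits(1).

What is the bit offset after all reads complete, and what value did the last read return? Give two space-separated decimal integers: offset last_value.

Read 1: bits[0:7] width=7 -> value=59 (bin 0111011); offset now 7 = byte 0 bit 7; 25 bits remain
Read 2: bits[7:17] width=10 -> value=164 (bin 0010100100); offset now 17 = byte 2 bit 1; 15 bits remain
Read 3: bits[17:29] width=12 -> value=2396 (bin 100101011100); offset now 29 = byte 3 bit 5; 3 bits remain
Read 4: bits[29:30] width=1 -> value=1 (bin 1); offset now 30 = byte 3 bit 6; 2 bits remain
Read 5: bits[30:31] width=1 -> value=0 (bin 0); offset now 31 = byte 3 bit 7; 1 bits remain
Read 6: bits[31:32] width=1 -> value=0 (bin 0); offset now 32 = byte 4 bit 0; 0 bits remain

Answer: 32 0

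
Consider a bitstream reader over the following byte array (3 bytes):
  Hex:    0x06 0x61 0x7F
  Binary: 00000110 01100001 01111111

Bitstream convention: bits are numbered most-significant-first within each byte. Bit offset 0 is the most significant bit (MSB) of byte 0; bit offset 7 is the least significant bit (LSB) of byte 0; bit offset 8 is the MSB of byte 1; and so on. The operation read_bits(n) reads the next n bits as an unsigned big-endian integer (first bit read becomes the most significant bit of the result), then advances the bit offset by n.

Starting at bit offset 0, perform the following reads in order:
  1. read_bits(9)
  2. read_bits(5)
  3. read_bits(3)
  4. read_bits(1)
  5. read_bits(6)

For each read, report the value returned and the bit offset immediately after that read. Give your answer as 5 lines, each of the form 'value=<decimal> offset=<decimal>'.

Answer: value=12 offset=9
value=24 offset=14
value=2 offset=17
value=1 offset=18
value=63 offset=24

Derivation:
Read 1: bits[0:9] width=9 -> value=12 (bin 000001100); offset now 9 = byte 1 bit 1; 15 bits remain
Read 2: bits[9:14] width=5 -> value=24 (bin 11000); offset now 14 = byte 1 bit 6; 10 bits remain
Read 3: bits[14:17] width=3 -> value=2 (bin 010); offset now 17 = byte 2 bit 1; 7 bits remain
Read 4: bits[17:18] width=1 -> value=1 (bin 1); offset now 18 = byte 2 bit 2; 6 bits remain
Read 5: bits[18:24] width=6 -> value=63 (bin 111111); offset now 24 = byte 3 bit 0; 0 bits remain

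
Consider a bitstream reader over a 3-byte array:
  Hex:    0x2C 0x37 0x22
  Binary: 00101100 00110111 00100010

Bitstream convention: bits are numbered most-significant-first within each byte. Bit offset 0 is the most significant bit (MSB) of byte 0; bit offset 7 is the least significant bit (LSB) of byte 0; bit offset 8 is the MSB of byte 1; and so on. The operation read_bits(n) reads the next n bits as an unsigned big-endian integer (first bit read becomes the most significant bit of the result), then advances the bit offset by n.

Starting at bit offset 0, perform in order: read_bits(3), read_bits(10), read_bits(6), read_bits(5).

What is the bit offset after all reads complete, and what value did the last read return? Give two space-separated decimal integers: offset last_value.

Read 1: bits[0:3] width=3 -> value=1 (bin 001); offset now 3 = byte 0 bit 3; 21 bits remain
Read 2: bits[3:13] width=10 -> value=390 (bin 0110000110); offset now 13 = byte 1 bit 5; 11 bits remain
Read 3: bits[13:19] width=6 -> value=57 (bin 111001); offset now 19 = byte 2 bit 3; 5 bits remain
Read 4: bits[19:24] width=5 -> value=2 (bin 00010); offset now 24 = byte 3 bit 0; 0 bits remain

Answer: 24 2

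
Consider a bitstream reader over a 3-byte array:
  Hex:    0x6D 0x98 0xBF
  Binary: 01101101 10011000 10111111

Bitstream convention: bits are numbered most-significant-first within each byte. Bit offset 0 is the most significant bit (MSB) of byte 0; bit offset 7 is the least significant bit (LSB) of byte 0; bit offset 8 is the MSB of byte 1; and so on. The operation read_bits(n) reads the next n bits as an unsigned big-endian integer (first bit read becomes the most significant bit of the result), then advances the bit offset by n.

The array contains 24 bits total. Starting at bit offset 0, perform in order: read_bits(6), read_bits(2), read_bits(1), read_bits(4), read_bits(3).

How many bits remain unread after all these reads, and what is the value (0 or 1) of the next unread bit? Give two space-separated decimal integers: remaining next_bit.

Read 1: bits[0:6] width=6 -> value=27 (bin 011011); offset now 6 = byte 0 bit 6; 18 bits remain
Read 2: bits[6:8] width=2 -> value=1 (bin 01); offset now 8 = byte 1 bit 0; 16 bits remain
Read 3: bits[8:9] width=1 -> value=1 (bin 1); offset now 9 = byte 1 bit 1; 15 bits remain
Read 4: bits[9:13] width=4 -> value=3 (bin 0011); offset now 13 = byte 1 bit 5; 11 bits remain
Read 5: bits[13:16] width=3 -> value=0 (bin 000); offset now 16 = byte 2 bit 0; 8 bits remain

Answer: 8 1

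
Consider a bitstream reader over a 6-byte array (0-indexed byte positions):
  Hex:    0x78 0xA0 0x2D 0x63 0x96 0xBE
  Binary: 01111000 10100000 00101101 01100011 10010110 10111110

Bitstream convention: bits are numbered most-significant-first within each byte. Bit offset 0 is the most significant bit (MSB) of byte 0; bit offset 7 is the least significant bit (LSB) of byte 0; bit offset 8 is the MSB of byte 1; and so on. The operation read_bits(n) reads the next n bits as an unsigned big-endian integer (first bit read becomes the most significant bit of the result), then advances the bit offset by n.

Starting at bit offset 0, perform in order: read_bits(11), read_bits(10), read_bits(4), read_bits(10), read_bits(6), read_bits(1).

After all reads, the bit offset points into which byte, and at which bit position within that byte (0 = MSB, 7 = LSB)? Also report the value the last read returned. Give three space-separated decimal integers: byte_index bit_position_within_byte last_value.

Answer: 5 2 0

Derivation:
Read 1: bits[0:11] width=11 -> value=965 (bin 01111000101); offset now 11 = byte 1 bit 3; 37 bits remain
Read 2: bits[11:21] width=10 -> value=5 (bin 0000000101); offset now 21 = byte 2 bit 5; 27 bits remain
Read 3: bits[21:25] width=4 -> value=10 (bin 1010); offset now 25 = byte 3 bit 1; 23 bits remain
Read 4: bits[25:35] width=10 -> value=796 (bin 1100011100); offset now 35 = byte 4 bit 3; 13 bits remain
Read 5: bits[35:41] width=6 -> value=45 (bin 101101); offset now 41 = byte 5 bit 1; 7 bits remain
Read 6: bits[41:42] width=1 -> value=0 (bin 0); offset now 42 = byte 5 bit 2; 6 bits remain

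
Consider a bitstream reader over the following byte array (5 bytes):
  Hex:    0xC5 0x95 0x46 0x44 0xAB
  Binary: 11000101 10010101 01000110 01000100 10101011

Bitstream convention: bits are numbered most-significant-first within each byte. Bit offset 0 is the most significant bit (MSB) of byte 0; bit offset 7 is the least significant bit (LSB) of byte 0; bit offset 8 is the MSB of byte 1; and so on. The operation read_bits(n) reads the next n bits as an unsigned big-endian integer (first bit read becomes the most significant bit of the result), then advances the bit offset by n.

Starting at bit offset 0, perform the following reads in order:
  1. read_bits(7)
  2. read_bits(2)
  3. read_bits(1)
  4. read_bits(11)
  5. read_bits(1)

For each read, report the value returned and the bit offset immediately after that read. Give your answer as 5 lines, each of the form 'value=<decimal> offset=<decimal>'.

Answer: value=98 offset=7
value=3 offset=9
value=0 offset=10
value=680 offset=21
value=1 offset=22

Derivation:
Read 1: bits[0:7] width=7 -> value=98 (bin 1100010); offset now 7 = byte 0 bit 7; 33 bits remain
Read 2: bits[7:9] width=2 -> value=3 (bin 11); offset now 9 = byte 1 bit 1; 31 bits remain
Read 3: bits[9:10] width=1 -> value=0 (bin 0); offset now 10 = byte 1 bit 2; 30 bits remain
Read 4: bits[10:21] width=11 -> value=680 (bin 01010101000); offset now 21 = byte 2 bit 5; 19 bits remain
Read 5: bits[21:22] width=1 -> value=1 (bin 1); offset now 22 = byte 2 bit 6; 18 bits remain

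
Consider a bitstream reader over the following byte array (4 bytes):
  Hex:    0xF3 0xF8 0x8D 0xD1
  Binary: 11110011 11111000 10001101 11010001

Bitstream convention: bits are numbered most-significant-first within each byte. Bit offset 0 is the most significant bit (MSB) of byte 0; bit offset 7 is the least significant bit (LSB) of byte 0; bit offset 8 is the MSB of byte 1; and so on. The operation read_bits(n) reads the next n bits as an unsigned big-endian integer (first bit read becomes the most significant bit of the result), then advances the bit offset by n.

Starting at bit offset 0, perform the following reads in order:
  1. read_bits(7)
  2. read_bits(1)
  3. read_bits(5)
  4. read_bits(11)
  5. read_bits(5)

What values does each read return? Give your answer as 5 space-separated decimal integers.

Answer: 121 1 31 141 26

Derivation:
Read 1: bits[0:7] width=7 -> value=121 (bin 1111001); offset now 7 = byte 0 bit 7; 25 bits remain
Read 2: bits[7:8] width=1 -> value=1 (bin 1); offset now 8 = byte 1 bit 0; 24 bits remain
Read 3: bits[8:13] width=5 -> value=31 (bin 11111); offset now 13 = byte 1 bit 5; 19 bits remain
Read 4: bits[13:24] width=11 -> value=141 (bin 00010001101); offset now 24 = byte 3 bit 0; 8 bits remain
Read 5: bits[24:29] width=5 -> value=26 (bin 11010); offset now 29 = byte 3 bit 5; 3 bits remain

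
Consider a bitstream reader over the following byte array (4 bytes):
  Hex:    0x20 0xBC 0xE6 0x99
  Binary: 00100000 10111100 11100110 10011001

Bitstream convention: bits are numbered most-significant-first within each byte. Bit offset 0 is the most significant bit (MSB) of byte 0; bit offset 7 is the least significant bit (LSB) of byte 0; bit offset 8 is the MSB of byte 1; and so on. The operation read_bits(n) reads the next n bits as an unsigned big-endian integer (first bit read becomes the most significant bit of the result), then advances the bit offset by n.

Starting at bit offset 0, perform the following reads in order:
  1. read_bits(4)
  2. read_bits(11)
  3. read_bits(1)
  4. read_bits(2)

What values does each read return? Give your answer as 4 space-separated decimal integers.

Read 1: bits[0:4] width=4 -> value=2 (bin 0010); offset now 4 = byte 0 bit 4; 28 bits remain
Read 2: bits[4:15] width=11 -> value=94 (bin 00001011110); offset now 15 = byte 1 bit 7; 17 bits remain
Read 3: bits[15:16] width=1 -> value=0 (bin 0); offset now 16 = byte 2 bit 0; 16 bits remain
Read 4: bits[16:18] width=2 -> value=3 (bin 11); offset now 18 = byte 2 bit 2; 14 bits remain

Answer: 2 94 0 3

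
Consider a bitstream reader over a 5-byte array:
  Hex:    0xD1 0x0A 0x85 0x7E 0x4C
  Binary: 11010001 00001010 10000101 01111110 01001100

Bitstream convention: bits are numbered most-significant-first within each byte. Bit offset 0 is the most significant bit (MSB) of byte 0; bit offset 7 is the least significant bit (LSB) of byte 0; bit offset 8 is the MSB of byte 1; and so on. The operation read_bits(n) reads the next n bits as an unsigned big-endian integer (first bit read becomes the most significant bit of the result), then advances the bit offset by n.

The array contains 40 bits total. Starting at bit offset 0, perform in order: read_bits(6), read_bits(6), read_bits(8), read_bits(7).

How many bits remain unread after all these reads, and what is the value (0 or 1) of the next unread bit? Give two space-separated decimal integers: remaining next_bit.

Read 1: bits[0:6] width=6 -> value=52 (bin 110100); offset now 6 = byte 0 bit 6; 34 bits remain
Read 2: bits[6:12] width=6 -> value=16 (bin 010000); offset now 12 = byte 1 bit 4; 28 bits remain
Read 3: bits[12:20] width=8 -> value=168 (bin 10101000); offset now 20 = byte 2 bit 4; 20 bits remain
Read 4: bits[20:27] width=7 -> value=43 (bin 0101011); offset now 27 = byte 3 bit 3; 13 bits remain

Answer: 13 1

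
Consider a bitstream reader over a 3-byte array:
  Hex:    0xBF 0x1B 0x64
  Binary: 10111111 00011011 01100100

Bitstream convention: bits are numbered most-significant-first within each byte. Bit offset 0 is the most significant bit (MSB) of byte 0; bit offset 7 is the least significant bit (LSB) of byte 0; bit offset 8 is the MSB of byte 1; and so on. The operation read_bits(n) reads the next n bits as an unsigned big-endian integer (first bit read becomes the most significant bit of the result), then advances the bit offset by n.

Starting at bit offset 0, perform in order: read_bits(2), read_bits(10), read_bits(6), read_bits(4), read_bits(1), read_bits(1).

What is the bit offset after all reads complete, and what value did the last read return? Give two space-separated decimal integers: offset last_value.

Answer: 24 0

Derivation:
Read 1: bits[0:2] width=2 -> value=2 (bin 10); offset now 2 = byte 0 bit 2; 22 bits remain
Read 2: bits[2:12] width=10 -> value=1009 (bin 1111110001); offset now 12 = byte 1 bit 4; 12 bits remain
Read 3: bits[12:18] width=6 -> value=45 (bin 101101); offset now 18 = byte 2 bit 2; 6 bits remain
Read 4: bits[18:22] width=4 -> value=9 (bin 1001); offset now 22 = byte 2 bit 6; 2 bits remain
Read 5: bits[22:23] width=1 -> value=0 (bin 0); offset now 23 = byte 2 bit 7; 1 bits remain
Read 6: bits[23:24] width=1 -> value=0 (bin 0); offset now 24 = byte 3 bit 0; 0 bits remain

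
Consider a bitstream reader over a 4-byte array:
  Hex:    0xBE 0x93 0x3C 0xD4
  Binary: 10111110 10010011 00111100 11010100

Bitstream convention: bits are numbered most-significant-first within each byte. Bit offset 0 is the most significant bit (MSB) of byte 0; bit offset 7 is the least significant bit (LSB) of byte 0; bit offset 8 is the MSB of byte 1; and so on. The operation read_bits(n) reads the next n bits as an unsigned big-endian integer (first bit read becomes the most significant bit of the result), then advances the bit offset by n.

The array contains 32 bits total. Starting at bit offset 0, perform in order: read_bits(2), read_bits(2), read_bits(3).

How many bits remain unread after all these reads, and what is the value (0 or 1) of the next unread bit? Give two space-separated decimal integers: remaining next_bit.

Answer: 25 0

Derivation:
Read 1: bits[0:2] width=2 -> value=2 (bin 10); offset now 2 = byte 0 bit 2; 30 bits remain
Read 2: bits[2:4] width=2 -> value=3 (bin 11); offset now 4 = byte 0 bit 4; 28 bits remain
Read 3: bits[4:7] width=3 -> value=7 (bin 111); offset now 7 = byte 0 bit 7; 25 bits remain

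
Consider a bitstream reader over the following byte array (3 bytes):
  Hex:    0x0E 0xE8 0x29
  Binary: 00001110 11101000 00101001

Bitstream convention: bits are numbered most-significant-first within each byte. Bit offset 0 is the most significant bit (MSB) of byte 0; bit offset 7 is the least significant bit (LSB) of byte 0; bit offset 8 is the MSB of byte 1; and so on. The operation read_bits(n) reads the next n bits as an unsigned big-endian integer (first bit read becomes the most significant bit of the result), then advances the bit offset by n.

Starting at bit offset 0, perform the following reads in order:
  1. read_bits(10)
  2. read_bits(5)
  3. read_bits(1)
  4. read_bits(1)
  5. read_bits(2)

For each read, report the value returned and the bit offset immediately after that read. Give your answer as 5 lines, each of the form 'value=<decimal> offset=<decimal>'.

Answer: value=59 offset=10
value=20 offset=15
value=0 offset=16
value=0 offset=17
value=1 offset=19

Derivation:
Read 1: bits[0:10] width=10 -> value=59 (bin 0000111011); offset now 10 = byte 1 bit 2; 14 bits remain
Read 2: bits[10:15] width=5 -> value=20 (bin 10100); offset now 15 = byte 1 bit 7; 9 bits remain
Read 3: bits[15:16] width=1 -> value=0 (bin 0); offset now 16 = byte 2 bit 0; 8 bits remain
Read 4: bits[16:17] width=1 -> value=0 (bin 0); offset now 17 = byte 2 bit 1; 7 bits remain
Read 5: bits[17:19] width=2 -> value=1 (bin 01); offset now 19 = byte 2 bit 3; 5 bits remain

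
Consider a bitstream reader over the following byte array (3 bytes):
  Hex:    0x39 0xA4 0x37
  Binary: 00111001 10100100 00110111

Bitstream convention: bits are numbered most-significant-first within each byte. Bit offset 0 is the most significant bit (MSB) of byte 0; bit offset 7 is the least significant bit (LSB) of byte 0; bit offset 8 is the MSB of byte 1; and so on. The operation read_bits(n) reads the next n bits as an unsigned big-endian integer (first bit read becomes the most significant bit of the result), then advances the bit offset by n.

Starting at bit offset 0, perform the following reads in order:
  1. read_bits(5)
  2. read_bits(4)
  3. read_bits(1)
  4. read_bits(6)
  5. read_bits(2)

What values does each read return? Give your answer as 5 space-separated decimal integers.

Read 1: bits[0:5] width=5 -> value=7 (bin 00111); offset now 5 = byte 0 bit 5; 19 bits remain
Read 2: bits[5:9] width=4 -> value=3 (bin 0011); offset now 9 = byte 1 bit 1; 15 bits remain
Read 3: bits[9:10] width=1 -> value=0 (bin 0); offset now 10 = byte 1 bit 2; 14 bits remain
Read 4: bits[10:16] width=6 -> value=36 (bin 100100); offset now 16 = byte 2 bit 0; 8 bits remain
Read 5: bits[16:18] width=2 -> value=0 (bin 00); offset now 18 = byte 2 bit 2; 6 bits remain

Answer: 7 3 0 36 0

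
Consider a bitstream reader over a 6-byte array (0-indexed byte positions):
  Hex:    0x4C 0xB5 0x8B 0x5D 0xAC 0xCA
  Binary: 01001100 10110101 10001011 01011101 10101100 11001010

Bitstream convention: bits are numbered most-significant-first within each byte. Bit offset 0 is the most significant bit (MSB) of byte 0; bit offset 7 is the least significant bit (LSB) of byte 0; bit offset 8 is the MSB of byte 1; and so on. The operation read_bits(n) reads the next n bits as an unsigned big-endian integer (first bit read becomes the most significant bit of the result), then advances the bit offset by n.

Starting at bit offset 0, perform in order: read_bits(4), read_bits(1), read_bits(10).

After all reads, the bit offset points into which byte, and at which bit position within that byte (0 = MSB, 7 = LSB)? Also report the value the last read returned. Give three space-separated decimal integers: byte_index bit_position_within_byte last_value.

Read 1: bits[0:4] width=4 -> value=4 (bin 0100); offset now 4 = byte 0 bit 4; 44 bits remain
Read 2: bits[4:5] width=1 -> value=1 (bin 1); offset now 5 = byte 0 bit 5; 43 bits remain
Read 3: bits[5:15] width=10 -> value=602 (bin 1001011010); offset now 15 = byte 1 bit 7; 33 bits remain

Answer: 1 7 602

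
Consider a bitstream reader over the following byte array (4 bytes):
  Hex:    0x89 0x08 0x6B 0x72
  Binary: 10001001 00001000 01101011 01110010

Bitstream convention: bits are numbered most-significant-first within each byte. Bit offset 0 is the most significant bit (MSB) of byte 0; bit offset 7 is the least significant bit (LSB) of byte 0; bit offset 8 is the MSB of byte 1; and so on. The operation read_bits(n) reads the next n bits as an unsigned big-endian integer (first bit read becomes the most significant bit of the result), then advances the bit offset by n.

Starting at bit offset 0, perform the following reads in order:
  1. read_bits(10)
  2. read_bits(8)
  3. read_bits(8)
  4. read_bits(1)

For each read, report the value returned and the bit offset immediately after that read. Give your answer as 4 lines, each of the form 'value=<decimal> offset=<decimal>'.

Read 1: bits[0:10] width=10 -> value=548 (bin 1000100100); offset now 10 = byte 1 bit 2; 22 bits remain
Read 2: bits[10:18] width=8 -> value=33 (bin 00100001); offset now 18 = byte 2 bit 2; 14 bits remain
Read 3: bits[18:26] width=8 -> value=173 (bin 10101101); offset now 26 = byte 3 bit 2; 6 bits remain
Read 4: bits[26:27] width=1 -> value=1 (bin 1); offset now 27 = byte 3 bit 3; 5 bits remain

Answer: value=548 offset=10
value=33 offset=18
value=173 offset=26
value=1 offset=27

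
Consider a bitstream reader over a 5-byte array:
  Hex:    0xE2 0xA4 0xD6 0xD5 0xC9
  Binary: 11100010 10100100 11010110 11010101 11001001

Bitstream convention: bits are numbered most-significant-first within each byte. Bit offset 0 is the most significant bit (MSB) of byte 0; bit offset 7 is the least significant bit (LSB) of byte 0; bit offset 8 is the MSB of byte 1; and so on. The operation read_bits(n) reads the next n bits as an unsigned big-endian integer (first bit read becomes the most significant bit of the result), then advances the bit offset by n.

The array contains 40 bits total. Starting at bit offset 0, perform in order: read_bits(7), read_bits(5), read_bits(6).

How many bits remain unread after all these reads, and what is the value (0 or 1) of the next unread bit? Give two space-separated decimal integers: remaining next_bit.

Answer: 22 0

Derivation:
Read 1: bits[0:7] width=7 -> value=113 (bin 1110001); offset now 7 = byte 0 bit 7; 33 bits remain
Read 2: bits[7:12] width=5 -> value=10 (bin 01010); offset now 12 = byte 1 bit 4; 28 bits remain
Read 3: bits[12:18] width=6 -> value=19 (bin 010011); offset now 18 = byte 2 bit 2; 22 bits remain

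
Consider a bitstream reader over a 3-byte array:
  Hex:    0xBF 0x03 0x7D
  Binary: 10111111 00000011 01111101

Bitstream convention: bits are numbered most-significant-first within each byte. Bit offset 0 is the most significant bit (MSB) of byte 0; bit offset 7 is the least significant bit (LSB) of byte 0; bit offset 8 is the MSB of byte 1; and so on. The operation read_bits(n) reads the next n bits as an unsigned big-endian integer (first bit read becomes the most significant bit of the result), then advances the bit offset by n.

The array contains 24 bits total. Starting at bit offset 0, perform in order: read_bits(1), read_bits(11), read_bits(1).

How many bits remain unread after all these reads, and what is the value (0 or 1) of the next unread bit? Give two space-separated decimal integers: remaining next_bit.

Read 1: bits[0:1] width=1 -> value=1 (bin 1); offset now 1 = byte 0 bit 1; 23 bits remain
Read 2: bits[1:12] width=11 -> value=1008 (bin 01111110000); offset now 12 = byte 1 bit 4; 12 bits remain
Read 3: bits[12:13] width=1 -> value=0 (bin 0); offset now 13 = byte 1 bit 5; 11 bits remain

Answer: 11 0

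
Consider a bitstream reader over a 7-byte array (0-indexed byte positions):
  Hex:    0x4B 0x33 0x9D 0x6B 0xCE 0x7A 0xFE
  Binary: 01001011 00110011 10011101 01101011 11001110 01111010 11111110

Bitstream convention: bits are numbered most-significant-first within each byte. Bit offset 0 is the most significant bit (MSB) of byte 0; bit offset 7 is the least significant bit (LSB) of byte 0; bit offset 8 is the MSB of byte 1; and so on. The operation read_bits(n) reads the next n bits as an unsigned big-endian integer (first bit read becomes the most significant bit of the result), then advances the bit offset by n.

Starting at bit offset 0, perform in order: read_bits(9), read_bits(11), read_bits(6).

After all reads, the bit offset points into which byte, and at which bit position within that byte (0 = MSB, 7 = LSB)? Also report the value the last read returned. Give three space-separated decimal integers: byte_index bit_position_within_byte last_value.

Answer: 3 2 53

Derivation:
Read 1: bits[0:9] width=9 -> value=150 (bin 010010110); offset now 9 = byte 1 bit 1; 47 bits remain
Read 2: bits[9:20] width=11 -> value=825 (bin 01100111001); offset now 20 = byte 2 bit 4; 36 bits remain
Read 3: bits[20:26] width=6 -> value=53 (bin 110101); offset now 26 = byte 3 bit 2; 30 bits remain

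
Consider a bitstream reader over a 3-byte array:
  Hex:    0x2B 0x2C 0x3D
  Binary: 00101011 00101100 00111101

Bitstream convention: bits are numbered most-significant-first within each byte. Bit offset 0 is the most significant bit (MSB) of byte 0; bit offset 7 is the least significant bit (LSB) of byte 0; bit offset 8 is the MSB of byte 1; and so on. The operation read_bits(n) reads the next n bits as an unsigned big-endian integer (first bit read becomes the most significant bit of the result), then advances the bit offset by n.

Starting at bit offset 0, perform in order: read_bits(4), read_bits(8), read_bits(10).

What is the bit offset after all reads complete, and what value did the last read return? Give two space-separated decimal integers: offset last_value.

Answer: 22 783

Derivation:
Read 1: bits[0:4] width=4 -> value=2 (bin 0010); offset now 4 = byte 0 bit 4; 20 bits remain
Read 2: bits[4:12] width=8 -> value=178 (bin 10110010); offset now 12 = byte 1 bit 4; 12 bits remain
Read 3: bits[12:22] width=10 -> value=783 (bin 1100001111); offset now 22 = byte 2 bit 6; 2 bits remain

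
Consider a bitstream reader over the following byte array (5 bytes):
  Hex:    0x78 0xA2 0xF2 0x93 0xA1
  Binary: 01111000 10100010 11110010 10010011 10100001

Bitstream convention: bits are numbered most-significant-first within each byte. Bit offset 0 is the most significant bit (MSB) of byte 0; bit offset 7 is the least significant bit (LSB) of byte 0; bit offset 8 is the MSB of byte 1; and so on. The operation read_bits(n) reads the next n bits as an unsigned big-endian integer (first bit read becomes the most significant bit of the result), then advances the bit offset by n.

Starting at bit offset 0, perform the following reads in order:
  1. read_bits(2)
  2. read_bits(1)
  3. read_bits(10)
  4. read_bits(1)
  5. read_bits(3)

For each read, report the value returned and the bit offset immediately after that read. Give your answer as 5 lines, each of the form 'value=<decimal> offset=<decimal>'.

Read 1: bits[0:2] width=2 -> value=1 (bin 01); offset now 2 = byte 0 bit 2; 38 bits remain
Read 2: bits[2:3] width=1 -> value=1 (bin 1); offset now 3 = byte 0 bit 3; 37 bits remain
Read 3: bits[3:13] width=10 -> value=788 (bin 1100010100); offset now 13 = byte 1 bit 5; 27 bits remain
Read 4: bits[13:14] width=1 -> value=0 (bin 0); offset now 14 = byte 1 bit 6; 26 bits remain
Read 5: bits[14:17] width=3 -> value=5 (bin 101); offset now 17 = byte 2 bit 1; 23 bits remain

Answer: value=1 offset=2
value=1 offset=3
value=788 offset=13
value=0 offset=14
value=5 offset=17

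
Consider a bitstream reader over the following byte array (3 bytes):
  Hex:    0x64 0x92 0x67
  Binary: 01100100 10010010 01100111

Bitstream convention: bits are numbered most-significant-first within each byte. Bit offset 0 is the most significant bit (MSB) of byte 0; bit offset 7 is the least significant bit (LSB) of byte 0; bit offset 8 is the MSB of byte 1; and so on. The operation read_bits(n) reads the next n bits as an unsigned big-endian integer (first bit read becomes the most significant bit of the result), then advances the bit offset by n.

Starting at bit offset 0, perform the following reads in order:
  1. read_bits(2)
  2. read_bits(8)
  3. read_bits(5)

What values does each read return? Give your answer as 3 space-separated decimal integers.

Read 1: bits[0:2] width=2 -> value=1 (bin 01); offset now 2 = byte 0 bit 2; 22 bits remain
Read 2: bits[2:10] width=8 -> value=146 (bin 10010010); offset now 10 = byte 1 bit 2; 14 bits remain
Read 3: bits[10:15] width=5 -> value=9 (bin 01001); offset now 15 = byte 1 bit 7; 9 bits remain

Answer: 1 146 9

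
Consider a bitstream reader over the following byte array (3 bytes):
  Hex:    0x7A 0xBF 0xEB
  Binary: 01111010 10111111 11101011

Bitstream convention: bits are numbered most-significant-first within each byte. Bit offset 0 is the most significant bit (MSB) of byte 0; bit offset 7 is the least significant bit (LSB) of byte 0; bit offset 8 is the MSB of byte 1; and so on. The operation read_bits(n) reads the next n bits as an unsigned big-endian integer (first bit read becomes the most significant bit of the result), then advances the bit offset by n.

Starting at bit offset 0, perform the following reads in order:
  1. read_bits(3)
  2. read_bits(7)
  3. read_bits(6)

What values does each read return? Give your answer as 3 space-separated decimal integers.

Read 1: bits[0:3] width=3 -> value=3 (bin 011); offset now 3 = byte 0 bit 3; 21 bits remain
Read 2: bits[3:10] width=7 -> value=106 (bin 1101010); offset now 10 = byte 1 bit 2; 14 bits remain
Read 3: bits[10:16] width=6 -> value=63 (bin 111111); offset now 16 = byte 2 bit 0; 8 bits remain

Answer: 3 106 63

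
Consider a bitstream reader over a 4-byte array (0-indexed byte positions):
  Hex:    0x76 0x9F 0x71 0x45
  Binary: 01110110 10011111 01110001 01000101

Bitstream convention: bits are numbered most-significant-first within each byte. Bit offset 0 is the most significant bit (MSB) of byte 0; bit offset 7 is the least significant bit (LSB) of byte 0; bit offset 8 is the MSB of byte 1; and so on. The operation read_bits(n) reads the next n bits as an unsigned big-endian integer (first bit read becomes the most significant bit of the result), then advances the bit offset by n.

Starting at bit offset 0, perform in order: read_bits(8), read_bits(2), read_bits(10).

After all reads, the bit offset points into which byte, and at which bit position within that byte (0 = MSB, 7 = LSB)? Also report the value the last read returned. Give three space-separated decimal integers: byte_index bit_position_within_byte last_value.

Answer: 2 4 503

Derivation:
Read 1: bits[0:8] width=8 -> value=118 (bin 01110110); offset now 8 = byte 1 bit 0; 24 bits remain
Read 2: bits[8:10] width=2 -> value=2 (bin 10); offset now 10 = byte 1 bit 2; 22 bits remain
Read 3: bits[10:20] width=10 -> value=503 (bin 0111110111); offset now 20 = byte 2 bit 4; 12 bits remain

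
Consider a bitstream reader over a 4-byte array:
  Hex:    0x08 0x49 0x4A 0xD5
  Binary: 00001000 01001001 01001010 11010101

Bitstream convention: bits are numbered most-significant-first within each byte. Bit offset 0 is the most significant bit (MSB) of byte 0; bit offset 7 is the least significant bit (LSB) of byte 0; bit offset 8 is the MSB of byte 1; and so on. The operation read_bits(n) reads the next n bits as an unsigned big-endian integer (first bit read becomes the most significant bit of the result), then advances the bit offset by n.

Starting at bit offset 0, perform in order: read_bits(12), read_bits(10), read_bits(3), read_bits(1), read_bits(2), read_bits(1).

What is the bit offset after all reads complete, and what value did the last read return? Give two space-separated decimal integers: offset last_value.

Answer: 29 0

Derivation:
Read 1: bits[0:12] width=12 -> value=132 (bin 000010000100); offset now 12 = byte 1 bit 4; 20 bits remain
Read 2: bits[12:22] width=10 -> value=594 (bin 1001010010); offset now 22 = byte 2 bit 6; 10 bits remain
Read 3: bits[22:25] width=3 -> value=5 (bin 101); offset now 25 = byte 3 bit 1; 7 bits remain
Read 4: bits[25:26] width=1 -> value=1 (bin 1); offset now 26 = byte 3 bit 2; 6 bits remain
Read 5: bits[26:28] width=2 -> value=1 (bin 01); offset now 28 = byte 3 bit 4; 4 bits remain
Read 6: bits[28:29] width=1 -> value=0 (bin 0); offset now 29 = byte 3 bit 5; 3 bits remain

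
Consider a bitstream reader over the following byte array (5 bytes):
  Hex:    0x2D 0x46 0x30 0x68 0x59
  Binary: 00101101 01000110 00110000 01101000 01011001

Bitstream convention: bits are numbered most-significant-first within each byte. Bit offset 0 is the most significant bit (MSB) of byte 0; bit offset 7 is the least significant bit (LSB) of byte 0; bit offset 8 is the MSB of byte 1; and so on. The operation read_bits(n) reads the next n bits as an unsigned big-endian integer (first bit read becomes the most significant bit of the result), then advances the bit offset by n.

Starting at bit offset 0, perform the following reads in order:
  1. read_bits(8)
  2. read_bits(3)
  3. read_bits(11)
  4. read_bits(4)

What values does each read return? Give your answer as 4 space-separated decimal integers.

Answer: 45 2 396 1

Derivation:
Read 1: bits[0:8] width=8 -> value=45 (bin 00101101); offset now 8 = byte 1 bit 0; 32 bits remain
Read 2: bits[8:11] width=3 -> value=2 (bin 010); offset now 11 = byte 1 bit 3; 29 bits remain
Read 3: bits[11:22] width=11 -> value=396 (bin 00110001100); offset now 22 = byte 2 bit 6; 18 bits remain
Read 4: bits[22:26] width=4 -> value=1 (bin 0001); offset now 26 = byte 3 bit 2; 14 bits remain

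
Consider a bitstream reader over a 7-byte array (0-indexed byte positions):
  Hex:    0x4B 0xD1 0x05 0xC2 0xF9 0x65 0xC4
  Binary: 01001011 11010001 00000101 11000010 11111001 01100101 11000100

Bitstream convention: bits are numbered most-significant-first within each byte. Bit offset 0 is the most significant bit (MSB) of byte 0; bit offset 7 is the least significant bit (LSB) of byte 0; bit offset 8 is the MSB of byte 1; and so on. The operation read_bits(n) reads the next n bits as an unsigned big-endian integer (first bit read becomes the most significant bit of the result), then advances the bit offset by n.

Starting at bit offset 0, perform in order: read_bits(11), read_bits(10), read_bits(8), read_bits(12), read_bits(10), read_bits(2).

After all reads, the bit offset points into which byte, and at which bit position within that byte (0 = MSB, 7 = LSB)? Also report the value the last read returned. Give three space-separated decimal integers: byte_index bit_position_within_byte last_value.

Read 1: bits[0:11] width=11 -> value=606 (bin 01001011110); offset now 11 = byte 1 bit 3; 45 bits remain
Read 2: bits[11:21] width=10 -> value=544 (bin 1000100000); offset now 21 = byte 2 bit 5; 35 bits remain
Read 3: bits[21:29] width=8 -> value=184 (bin 10111000); offset now 29 = byte 3 bit 5; 27 bits remain
Read 4: bits[29:41] width=12 -> value=1522 (bin 010111110010); offset now 41 = byte 5 bit 1; 15 bits remain
Read 5: bits[41:51] width=10 -> value=814 (bin 1100101110); offset now 51 = byte 6 bit 3; 5 bits remain
Read 6: bits[51:53] width=2 -> value=0 (bin 00); offset now 53 = byte 6 bit 5; 3 bits remain

Answer: 6 5 0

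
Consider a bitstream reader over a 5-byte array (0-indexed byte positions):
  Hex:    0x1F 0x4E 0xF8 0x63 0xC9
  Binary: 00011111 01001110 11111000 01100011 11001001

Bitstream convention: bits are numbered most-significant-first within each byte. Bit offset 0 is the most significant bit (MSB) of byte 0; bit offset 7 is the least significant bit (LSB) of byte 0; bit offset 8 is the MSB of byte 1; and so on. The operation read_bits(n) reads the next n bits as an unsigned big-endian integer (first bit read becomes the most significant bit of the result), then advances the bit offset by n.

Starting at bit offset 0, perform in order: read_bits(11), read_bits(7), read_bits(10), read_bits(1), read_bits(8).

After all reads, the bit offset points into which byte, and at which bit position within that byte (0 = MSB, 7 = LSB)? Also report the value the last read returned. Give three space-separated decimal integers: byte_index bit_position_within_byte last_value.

Read 1: bits[0:11] width=11 -> value=250 (bin 00011111010); offset now 11 = byte 1 bit 3; 29 bits remain
Read 2: bits[11:18] width=7 -> value=59 (bin 0111011); offset now 18 = byte 2 bit 2; 22 bits remain
Read 3: bits[18:28] width=10 -> value=902 (bin 1110000110); offset now 28 = byte 3 bit 4; 12 bits remain
Read 4: bits[28:29] width=1 -> value=0 (bin 0); offset now 29 = byte 3 bit 5; 11 bits remain
Read 5: bits[29:37] width=8 -> value=121 (bin 01111001); offset now 37 = byte 4 bit 5; 3 bits remain

Answer: 4 5 121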